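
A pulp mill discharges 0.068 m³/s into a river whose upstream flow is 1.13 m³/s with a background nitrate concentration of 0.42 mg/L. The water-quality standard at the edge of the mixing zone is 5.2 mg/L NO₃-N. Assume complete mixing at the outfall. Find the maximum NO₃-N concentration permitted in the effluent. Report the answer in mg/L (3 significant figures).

84.6 mg/L

Mass balance: 5.2·1.198 = 0.068·Cₑ + 1.13·0.42.
Cₑ = (6.23 − 0.4746) / 0.068 = 84.63 mg/L.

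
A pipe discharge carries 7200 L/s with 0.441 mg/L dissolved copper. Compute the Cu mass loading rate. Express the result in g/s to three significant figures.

7200 L/s = 7.2 m³/s.
Mass flux = Q·C = 7.2 m³/s × 0.441 g/m³ = 3.175 g/s.

3.18 g/s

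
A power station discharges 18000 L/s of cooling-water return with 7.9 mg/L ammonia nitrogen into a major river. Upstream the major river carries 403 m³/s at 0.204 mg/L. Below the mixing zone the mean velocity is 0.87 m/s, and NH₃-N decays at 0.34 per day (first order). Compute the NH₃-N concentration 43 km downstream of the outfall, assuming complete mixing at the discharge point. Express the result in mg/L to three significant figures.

0.439 mg/L

18000 L/s = 18 m³/s.
After complete mixing, C₀ = (18·7.9 + 403·0.204) / 421 = 0.533 mg/L.
Travel time t = 4.3e+04 m / 0.87 m/s = 4.943e+04 s = 0.5721 d.
C = 0.533·exp(−0.34·0.5721) = 0.533·0.8232 = 0.4388 mg/L.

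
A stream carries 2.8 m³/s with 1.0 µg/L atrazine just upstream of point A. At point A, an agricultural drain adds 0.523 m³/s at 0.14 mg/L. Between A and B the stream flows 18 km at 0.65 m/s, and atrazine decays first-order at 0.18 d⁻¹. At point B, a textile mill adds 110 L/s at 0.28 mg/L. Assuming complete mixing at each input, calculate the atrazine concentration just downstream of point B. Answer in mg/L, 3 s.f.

1.0 µg/L = 0.001 mg/L.
After input A: C = (2.8·0.001 + 0.523·0.14) / 3.323 = 0.02288 mg/L.
Over the 18 km reach to input B (t = 2.769e+04 s = 0.3205 d), decay gives C = 0.02288·exp(−0.18·0.3205) = 0.02159 mg/L.
110 L/s = 0.11 m³/s.
After input B: C = (3.323·0.02159 + 0.11·0.28) / 3.433 = 0.02987 mg/L.

0.0299 mg/L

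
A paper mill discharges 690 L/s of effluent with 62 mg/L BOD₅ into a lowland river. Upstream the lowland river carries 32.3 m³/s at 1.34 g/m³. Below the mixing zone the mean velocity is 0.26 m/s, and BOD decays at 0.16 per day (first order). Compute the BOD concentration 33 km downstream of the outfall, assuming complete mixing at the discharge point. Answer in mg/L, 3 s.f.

690 L/s = 0.69 m³/s.
After complete mixing, C₀ = (0.69·62 + 32.3·1.34) / 32.99 = 2.609 mg/L.
Travel time t = 3.3e+04 m / 0.26 m/s = 1.269e+05 s = 1.469 d.
C = 2.609·exp(−0.16·1.469) = 2.609·0.7905 = 2.062 mg/L.

2.06 mg/L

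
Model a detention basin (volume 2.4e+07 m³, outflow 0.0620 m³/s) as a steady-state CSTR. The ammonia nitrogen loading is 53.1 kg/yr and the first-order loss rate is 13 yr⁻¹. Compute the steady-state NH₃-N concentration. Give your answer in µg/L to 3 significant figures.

Outflow Q = 0.0620 m³/s × 3.156e+07 s/yr = 1.957e+06 m³/yr.
Steady-state CSTR mass balance: W = Q·C + k·V·C, so C = W/(Q + kV).
Q + kV = 1.957e+06 + 13·2.4e+07 = 3.14e+08 m³/yr.
C = 53.1/3.14e+08 = 1.691e-07 kg/m³ = 0.0001691 mg/L = 0.1691 µg/L.

0.169 µg/L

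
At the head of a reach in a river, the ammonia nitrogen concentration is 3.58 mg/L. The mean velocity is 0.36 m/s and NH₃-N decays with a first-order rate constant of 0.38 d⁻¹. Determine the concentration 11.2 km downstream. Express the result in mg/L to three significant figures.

Travel time t = 11.2 km / 0.36 m/s = 1.12e+04/0.36 = 3.111e+04 s = 0.3601 d.
First-order decay: C = 3.58·exp(−0.38·0.3601) = 3.58·0.8721 = 3.122 mg/L.

3.12 mg/L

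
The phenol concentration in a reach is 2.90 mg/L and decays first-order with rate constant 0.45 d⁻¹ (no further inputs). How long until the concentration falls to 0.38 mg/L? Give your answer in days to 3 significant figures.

4.52 d

t = ln(C₀/C)/k = ln(2.90/0.38)/0.45 = 2.032/0.45 = 4.516 d.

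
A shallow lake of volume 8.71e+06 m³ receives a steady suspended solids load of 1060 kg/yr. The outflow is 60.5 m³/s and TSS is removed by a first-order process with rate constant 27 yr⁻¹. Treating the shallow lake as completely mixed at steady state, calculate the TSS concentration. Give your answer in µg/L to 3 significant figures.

Outflow Q = 60.5 m³/s × 3.156e+07 s/yr = 1.909e+09 m³/yr.
Steady-state CSTR mass balance: W = Q·C + k·V·C, so C = W/(Q + kV).
Q + kV = 1.909e+09 + 27·8.71e+06 = 2.144e+09 m³/yr.
C = 1060/2.144e+09 = 4.943e-07 kg/m³ = 0.0004943 mg/L = 0.4943 µg/L.

0.494 µg/L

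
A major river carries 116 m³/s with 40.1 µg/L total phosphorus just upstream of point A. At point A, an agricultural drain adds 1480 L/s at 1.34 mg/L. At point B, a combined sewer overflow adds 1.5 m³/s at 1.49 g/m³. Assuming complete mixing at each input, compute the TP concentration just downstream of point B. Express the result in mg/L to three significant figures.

0.0745 mg/L

40.1 µg/L = 0.0401 mg/L.
1480 L/s = 1.48 m³/s.
After input A: C = (116·0.0401 + 1.48·1.34) / 117.5 = 0.05648 mg/L.
After input B: C = (117.5·0.05648 + 1.5·1.49) / 119 = 0.07455 mg/L.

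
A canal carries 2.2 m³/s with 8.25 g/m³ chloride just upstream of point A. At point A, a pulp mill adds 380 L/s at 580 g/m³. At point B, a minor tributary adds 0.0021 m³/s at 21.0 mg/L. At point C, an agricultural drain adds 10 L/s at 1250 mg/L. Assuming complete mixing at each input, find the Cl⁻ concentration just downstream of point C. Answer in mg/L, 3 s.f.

380 L/s = 0.38 m³/s.
After input A: C = (2.2·8.25 + 0.38·580) / 2.58 = 92.46 mg/L.
After input B: C = (2.58·92.46 + 0.0021·21) / 2.582 = 92.4 mg/L.
10 L/s = 0.01 m³/s.
After input C: C = (2.582·92.4 + 0.01·1250) / 2.592 = 96.87 mg/L.

96.9 mg/L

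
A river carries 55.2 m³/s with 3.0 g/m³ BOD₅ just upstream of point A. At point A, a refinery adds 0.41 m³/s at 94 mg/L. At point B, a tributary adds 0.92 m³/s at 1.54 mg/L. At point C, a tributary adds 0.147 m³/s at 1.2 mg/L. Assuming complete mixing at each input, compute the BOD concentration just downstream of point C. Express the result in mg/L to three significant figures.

3.63 mg/L

After input A: C = (55.2·3 + 0.41·94) / 55.61 = 3.671 mg/L.
After input B: C = (55.61·3.671 + 0.92·1.54) / 56.53 = 3.636 mg/L.
After input C: C = (56.53·3.636 + 0.147·1.2) / 56.68 = 3.63 mg/L.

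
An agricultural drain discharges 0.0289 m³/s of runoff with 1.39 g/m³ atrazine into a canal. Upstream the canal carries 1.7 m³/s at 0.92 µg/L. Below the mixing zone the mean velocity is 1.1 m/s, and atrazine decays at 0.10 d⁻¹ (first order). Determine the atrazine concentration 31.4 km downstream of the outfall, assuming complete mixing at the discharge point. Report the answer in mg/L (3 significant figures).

0.92 µg/L = 0.00092 mg/L.
After complete mixing, C₀ = (0.0289·1.39 + 1.7·0.00092) / 1.729 = 0.02414 mg/L.
Travel time t = 3.14e+04 m / 1.1 m/s = 2.855e+04 s = 0.3304 d.
C = 0.02414·exp(−0.10·0.3304) = 0.02414·0.9675 = 0.02336 mg/L.

0.0234 mg/L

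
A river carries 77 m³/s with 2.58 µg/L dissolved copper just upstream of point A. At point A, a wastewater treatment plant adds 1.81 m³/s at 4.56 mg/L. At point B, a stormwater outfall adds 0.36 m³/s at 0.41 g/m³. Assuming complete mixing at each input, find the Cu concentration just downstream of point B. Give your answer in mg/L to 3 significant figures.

2.58 µg/L = 0.00258 mg/L.
After input A: C = (77·0.00258 + 1.81·4.56) / 78.81 = 0.1072 mg/L.
After input B: C = (78.81·0.1072 + 0.36·0.41) / 79.17 = 0.1086 mg/L.

0.109 mg/L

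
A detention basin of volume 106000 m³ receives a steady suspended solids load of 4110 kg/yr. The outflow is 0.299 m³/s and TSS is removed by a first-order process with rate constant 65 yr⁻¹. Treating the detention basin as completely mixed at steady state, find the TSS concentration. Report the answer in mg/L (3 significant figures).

Outflow Q = 0.299 m³/s × 3.156e+07 s/yr = 9.436e+06 m³/yr.
Steady-state CSTR mass balance: W = Q·C + k·V·C, so C = W/(Q + kV).
Q + kV = 9.436e+06 + 65·106000 = 1.633e+07 m³/yr.
C = 4110/1.633e+07 = 0.0002517 kg/m³ = 0.2517 mg/L.

0.252 mg/L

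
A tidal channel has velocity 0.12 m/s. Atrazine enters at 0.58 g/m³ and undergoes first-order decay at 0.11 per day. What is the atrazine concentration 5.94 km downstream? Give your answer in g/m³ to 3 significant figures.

Travel time t = 5.94 km / 0.12 m/s = 5940/0.12 = 4.95e+04 s = 0.5729 d.
First-order decay: C = 0.58·exp(−0.11·0.5729) = 0.58·0.9389 = 0.5446 g/m³.

0.545 g/m³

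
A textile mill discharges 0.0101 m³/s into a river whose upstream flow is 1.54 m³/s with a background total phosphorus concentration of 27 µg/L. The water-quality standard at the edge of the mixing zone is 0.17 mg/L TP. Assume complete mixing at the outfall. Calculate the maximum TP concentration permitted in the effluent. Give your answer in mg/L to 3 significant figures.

22.0 mg/L

27 µg/L = 0.027 mg/L.
Mass balance: 0.17·1.55 = 0.0101·Cₑ + 1.54·0.027.
Cₑ = (0.2635 − 0.04158) / 0.0101 = 21.97 mg/L.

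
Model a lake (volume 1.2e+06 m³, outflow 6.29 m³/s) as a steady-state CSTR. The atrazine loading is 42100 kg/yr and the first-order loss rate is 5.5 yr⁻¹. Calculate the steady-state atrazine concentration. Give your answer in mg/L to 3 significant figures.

0.205 mg/L

Outflow Q = 6.29 m³/s × 3.156e+07 s/yr = 1.985e+08 m³/yr.
Steady-state CSTR mass balance: W = Q·C + k·V·C, so C = W/(Q + kV).
Q + kV = 1.985e+08 + 5.5·1.2e+06 = 2.051e+08 m³/yr.
C = 42100/2.051e+08 = 0.0002053 kg/m³ = 0.2053 mg/L.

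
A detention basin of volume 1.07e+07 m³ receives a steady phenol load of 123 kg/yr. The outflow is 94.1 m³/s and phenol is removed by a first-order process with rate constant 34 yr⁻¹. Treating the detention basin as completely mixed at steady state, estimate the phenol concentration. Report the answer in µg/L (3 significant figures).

0.0369 µg/L

Outflow Q = 94.1 m³/s × 3.156e+07 s/yr = 2.97e+09 m³/yr.
Steady-state CSTR mass balance: W = Q·C + k·V·C, so C = W/(Q + kV).
Q + kV = 2.97e+09 + 34·1.07e+07 = 3.333e+09 m³/yr.
C = 123/3.333e+09 = 3.69e-08 kg/m³ = 3.69e-05 mg/L = 0.0369 µg/L.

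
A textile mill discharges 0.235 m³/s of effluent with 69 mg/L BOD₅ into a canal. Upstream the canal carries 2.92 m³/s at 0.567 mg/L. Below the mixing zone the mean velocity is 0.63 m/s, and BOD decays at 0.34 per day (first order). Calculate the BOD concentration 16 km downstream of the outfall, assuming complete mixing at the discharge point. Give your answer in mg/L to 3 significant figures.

After complete mixing, C₀ = (0.235·69 + 2.92·0.567) / 3.155 = 5.664 mg/L.
Travel time t = 1.6e+04 m / 0.63 m/s = 2.54e+04 s = 0.2939 d.
C = 5.664·exp(−0.34·0.2939) = 5.664·0.9049 = 5.126 mg/L.

5.13 mg/L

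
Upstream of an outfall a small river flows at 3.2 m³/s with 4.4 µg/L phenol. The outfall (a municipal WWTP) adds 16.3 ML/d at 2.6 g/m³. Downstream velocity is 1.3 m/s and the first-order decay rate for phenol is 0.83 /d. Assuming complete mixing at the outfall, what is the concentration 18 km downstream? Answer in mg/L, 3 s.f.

0.130 mg/L

16.3 ML/d = 0.1887 m³/s.
4.4 µg/L = 0.0044 mg/L.
After complete mixing, C₀ = (0.1887·2.6 + 3.2·0.0044) / 3.389 = 0.1489 mg/L.
Travel time t = 1.8e+04 m / 1.3 m/s = 1.385e+04 s = 0.1603 d.
C = 0.1489·exp(−0.83·0.1603) = 0.1489·0.8755 = 0.1304 mg/L.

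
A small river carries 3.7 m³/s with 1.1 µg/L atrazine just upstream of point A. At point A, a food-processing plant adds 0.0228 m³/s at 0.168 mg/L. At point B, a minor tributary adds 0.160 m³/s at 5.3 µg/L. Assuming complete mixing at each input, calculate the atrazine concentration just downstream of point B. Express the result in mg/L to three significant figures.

0.00225 mg/L

1.1 µg/L = 0.0011 mg/L.
After input A: C = (3.7·0.0011 + 0.0228·0.168) / 3.723 = 0.002122 mg/L.
5.3 µg/L = 0.0053 mg/L.
After input B: C = (3.723·0.002122 + 0.16·0.0053) / 3.883 = 0.002253 mg/L.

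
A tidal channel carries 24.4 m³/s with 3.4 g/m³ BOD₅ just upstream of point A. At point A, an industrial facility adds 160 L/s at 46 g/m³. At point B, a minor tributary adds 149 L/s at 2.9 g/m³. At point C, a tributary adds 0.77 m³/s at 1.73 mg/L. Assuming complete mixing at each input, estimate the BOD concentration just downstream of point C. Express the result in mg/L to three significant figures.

3.61 mg/L

160 L/s = 0.16 m³/s.
After input A: C = (24.4·3.4 + 0.16·46) / 24.56 = 3.678 mg/L.
149 L/s = 0.149 m³/s.
After input B: C = (24.56·3.678 + 0.149·2.9) / 24.71 = 3.673 mg/L.
After input C: C = (24.71·3.673 + 0.77·1.73) / 25.48 = 3.614 mg/L.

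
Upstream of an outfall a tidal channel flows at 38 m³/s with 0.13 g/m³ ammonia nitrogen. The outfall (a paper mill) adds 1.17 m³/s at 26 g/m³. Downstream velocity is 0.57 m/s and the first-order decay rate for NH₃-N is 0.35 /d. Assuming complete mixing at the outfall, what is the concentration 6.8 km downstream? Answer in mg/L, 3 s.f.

0.860 mg/L

After complete mixing, C₀ = (1.17·26 + 38·0.13) / 39.17 = 0.9027 mg/L.
Travel time t = 6800 m / 0.57 m/s = 1.193e+04 s = 0.1381 d.
C = 0.9027·exp(−0.35·0.1381) = 0.9027·0.9528 = 0.8601 mg/L.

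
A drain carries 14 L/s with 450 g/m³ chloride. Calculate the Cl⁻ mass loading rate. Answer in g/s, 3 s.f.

6.30 g/s

14 L/s = 0.014 m³/s.
Mass flux = Q·C = 0.014 m³/s × 450 g/m³ = 6.3 g/s.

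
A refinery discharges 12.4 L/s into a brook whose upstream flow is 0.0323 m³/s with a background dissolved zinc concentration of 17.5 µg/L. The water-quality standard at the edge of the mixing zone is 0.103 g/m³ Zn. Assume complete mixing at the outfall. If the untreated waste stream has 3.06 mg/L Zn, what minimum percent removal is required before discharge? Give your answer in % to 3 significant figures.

12.4 L/s = 0.0124 m³/s.
17.5 µg/L = 0.0175 mg/L.
Mass balance: 0.103·0.0447 = 0.0124·Cₑ + 0.0323·0.0175.
Cₑ = (0.004604 − 0.0005653) / 0.0124 = 0.3257 mg/L.
Required removal = 1 − 0.3257/3.06 = 89.36 %.

89.4 %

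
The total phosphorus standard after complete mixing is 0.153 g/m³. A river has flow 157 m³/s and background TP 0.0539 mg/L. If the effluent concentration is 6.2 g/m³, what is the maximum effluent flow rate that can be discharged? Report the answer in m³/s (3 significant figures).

Mass balance at complete mixing: C_std·(Q_w + Q_r) = Q_w·C_e + Q_r·C_b.
Rearranging, Q_w = Q_r·(C_std − C_b)/(C_e − C_std) = 157·(0.153 − 0.0539) / (6.2 − 0.153) = 2.573 m³/s.

2.57 m³/s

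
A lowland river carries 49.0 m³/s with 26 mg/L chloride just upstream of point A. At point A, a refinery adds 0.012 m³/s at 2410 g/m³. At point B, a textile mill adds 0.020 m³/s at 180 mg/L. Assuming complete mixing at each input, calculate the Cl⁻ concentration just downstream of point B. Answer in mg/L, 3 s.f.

After input A: C = (49·26 + 0.012·2410) / 49.01 = 26.58 mg/L.
After input B: C = (49.01·26.58 + 0.02·180) / 49.03 = 26.65 mg/L.

26.6 mg/L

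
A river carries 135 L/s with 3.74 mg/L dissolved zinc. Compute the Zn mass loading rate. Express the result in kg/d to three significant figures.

135 L/s = 0.135 m³/s.
Mass flux = Q·C = 0.135 m³/s × 3.74 g/m³ = 0.5049 g/s.
= 0.5049 g/s × 86.4 = 43.62 kg/d.

43.6 kg/d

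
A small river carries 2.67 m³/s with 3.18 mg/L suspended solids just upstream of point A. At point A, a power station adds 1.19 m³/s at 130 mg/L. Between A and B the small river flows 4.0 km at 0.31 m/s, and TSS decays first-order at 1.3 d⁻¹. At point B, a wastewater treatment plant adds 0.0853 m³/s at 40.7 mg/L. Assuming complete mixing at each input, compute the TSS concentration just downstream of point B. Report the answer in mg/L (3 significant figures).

After input A: C = (2.67·3.18 + 1.19·130) / 3.86 = 42.28 mg/L.
Over the 4.0 km reach to input B (t = 1.29e+04 s = 0.1493 d), decay gives C = 42.28·exp(−1.3·0.1493) = 34.82 mg/L.
After input B: C = (3.86·34.82 + 0.0853·40.7) / 3.945 = 34.94 mg/L.

34.9 mg/L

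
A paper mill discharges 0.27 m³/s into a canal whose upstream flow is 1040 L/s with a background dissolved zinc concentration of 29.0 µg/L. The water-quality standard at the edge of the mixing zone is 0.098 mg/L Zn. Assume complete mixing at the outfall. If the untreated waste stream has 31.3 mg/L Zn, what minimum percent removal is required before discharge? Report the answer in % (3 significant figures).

1040 L/s = 1.04 m³/s.
29.0 µg/L = 0.029 mg/L.
Mass balance: 0.098·1.31 = 0.27·Cₑ + 1.04·0.029.
Cₑ = (0.1284 − 0.03016) / 0.27 = 0.3638 mg/L.
Required removal = 1 − 0.3638/31.3 = 98.84 %.

98.8 %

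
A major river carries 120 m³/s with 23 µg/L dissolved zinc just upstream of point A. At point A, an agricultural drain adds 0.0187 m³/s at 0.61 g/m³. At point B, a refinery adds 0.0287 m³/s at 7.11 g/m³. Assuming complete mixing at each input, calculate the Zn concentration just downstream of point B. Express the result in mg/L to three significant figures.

0.0248 mg/L

23 µg/L = 0.023 mg/L.
After input A: C = (120·0.023 + 0.0187·0.61) / 120 = 0.02309 mg/L.
After input B: C = (120·0.02309 + 0.0287·7.11) / 120 = 0.02479 mg/L.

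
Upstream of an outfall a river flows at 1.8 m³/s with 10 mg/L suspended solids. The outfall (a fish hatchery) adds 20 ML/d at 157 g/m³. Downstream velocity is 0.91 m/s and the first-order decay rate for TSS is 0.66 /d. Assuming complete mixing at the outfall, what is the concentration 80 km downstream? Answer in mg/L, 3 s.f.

20 ML/d = 0.2315 m³/s.
After complete mixing, C₀ = (0.2315·157 + 1.8·10) / 2.031 = 26.75 mg/L.
Travel time t = 8e+04 m / 0.91 m/s = 8.791e+04 s = 1.018 d.
C = 26.75·exp(−0.66·1.018) = 26.75·0.5109 = 13.67 mg/L.

13.7 mg/L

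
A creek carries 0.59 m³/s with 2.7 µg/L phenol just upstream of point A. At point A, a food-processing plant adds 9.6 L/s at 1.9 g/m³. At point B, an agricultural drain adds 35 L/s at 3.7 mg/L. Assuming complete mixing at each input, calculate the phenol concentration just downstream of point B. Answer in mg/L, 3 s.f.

0.235 mg/L

2.7 µg/L = 0.0027 mg/L.
9.6 L/s = 0.0096 m³/s.
After input A: C = (0.59·0.0027 + 0.0096·1.9) / 0.5996 = 0.03308 mg/L.
35 L/s = 0.035 m³/s.
After input B: C = (0.5996·0.03308 + 0.035·3.7) / 0.6346 = 0.2353 mg/L.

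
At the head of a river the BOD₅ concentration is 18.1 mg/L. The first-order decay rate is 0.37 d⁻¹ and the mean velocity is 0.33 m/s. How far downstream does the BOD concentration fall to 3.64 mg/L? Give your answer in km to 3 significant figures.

From C = C₀·e^(−kt), t = ln(C₀/C)/k = ln(18.1/3.64)/0.37 = 1.604/0.37 = 4.335 d.
Distance = v·t = 0.33 m/s × 3.745e+05 s = 1.236e+05 m = 123.6 km.

124 km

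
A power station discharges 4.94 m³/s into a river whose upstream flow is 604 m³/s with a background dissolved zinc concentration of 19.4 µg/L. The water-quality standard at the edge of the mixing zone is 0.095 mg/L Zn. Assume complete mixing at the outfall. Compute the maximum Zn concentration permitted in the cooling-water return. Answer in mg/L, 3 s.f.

9.34 mg/L

19.4 µg/L = 0.0194 mg/L.
Mass balance: 0.095·608.9 = 4.94·Cₑ + 604·0.0194.
Cₑ = (57.85 − 11.72) / 4.94 = 9.338 mg/L.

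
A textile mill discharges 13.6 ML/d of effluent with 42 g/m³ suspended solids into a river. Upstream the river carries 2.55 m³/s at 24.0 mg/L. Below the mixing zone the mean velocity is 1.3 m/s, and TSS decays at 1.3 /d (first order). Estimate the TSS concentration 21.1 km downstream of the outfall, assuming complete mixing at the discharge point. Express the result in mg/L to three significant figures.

13.6 ML/d = 0.1574 m³/s.
After complete mixing, C₀ = (0.1574·42 + 2.55·24) / 2.707 = 25.05 mg/L.
Travel time t = 2.11e+04 m / 1.3 m/s = 1.623e+04 s = 0.1879 d.
C = 25.05·exp(−1.3·0.1879) = 25.05·0.7833 = 19.62 mg/L.

19.6 mg/L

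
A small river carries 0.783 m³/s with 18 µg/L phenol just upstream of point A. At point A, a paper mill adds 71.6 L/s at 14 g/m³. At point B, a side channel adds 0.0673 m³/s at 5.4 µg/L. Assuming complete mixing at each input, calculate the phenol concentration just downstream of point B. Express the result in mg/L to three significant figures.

1.10 mg/L

18 µg/L = 0.018 mg/L.
71.6 L/s = 0.0716 m³/s.
After input A: C = (0.783·0.018 + 0.0716·14) / 0.8546 = 1.189 mg/L.
5.4 µg/L = 0.0054 mg/L.
After input B: C = (0.8546·1.189 + 0.0673·0.0054) / 0.9219 = 1.103 mg/L.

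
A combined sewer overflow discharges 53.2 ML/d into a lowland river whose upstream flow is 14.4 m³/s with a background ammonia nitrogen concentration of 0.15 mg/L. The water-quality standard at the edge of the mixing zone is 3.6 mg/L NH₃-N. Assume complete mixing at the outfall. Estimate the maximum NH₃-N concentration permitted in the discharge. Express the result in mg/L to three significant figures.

84.3 mg/L

53.2 ML/d = 0.6157 m³/s.
Mass balance: 3.6·15.02 = 0.6157·Cₑ + 14.4·0.15.
Cₑ = (54.06 − 2.16) / 0.6157 = 84.28 mg/L.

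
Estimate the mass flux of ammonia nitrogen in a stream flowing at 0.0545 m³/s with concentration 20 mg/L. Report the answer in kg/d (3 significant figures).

94.2 kg/d

Mass flux = Q·C = 0.0545 m³/s × 20 g/m³ = 1.09 g/s.
= 1.09 g/s × 86.4 = 94.18 kg/d.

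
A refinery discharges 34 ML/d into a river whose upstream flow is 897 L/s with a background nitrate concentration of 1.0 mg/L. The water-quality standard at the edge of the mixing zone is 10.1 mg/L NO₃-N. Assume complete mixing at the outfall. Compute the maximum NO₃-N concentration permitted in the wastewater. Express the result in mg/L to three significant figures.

30.8 mg/L

34 ML/d = 0.3935 m³/s.
897 L/s = 0.897 m³/s.
Mass balance: 10.1·1.291 = 0.3935·Cₑ + 0.897·1.
Cₑ = (13.03 − 0.897) / 0.3935 = 30.84 mg/L.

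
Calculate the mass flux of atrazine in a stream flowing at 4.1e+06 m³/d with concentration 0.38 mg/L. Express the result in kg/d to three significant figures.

4.1e+06 m³/d = 47.45 m³/s.
Mass flux = Q·C = 47.45 m³/s × 0.38 g/m³ = 18.03 g/s.
= 18.03 g/s × 86.4 = 1558 kg/d.

1560 kg/d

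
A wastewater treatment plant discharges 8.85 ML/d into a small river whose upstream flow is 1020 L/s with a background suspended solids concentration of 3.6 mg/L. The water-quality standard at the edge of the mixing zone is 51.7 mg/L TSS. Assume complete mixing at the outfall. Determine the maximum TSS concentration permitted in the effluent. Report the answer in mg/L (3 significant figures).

8.85 ML/d = 0.1024 m³/s.
1020 L/s = 1.02 m³/s.
Mass balance: 51.7·1.122 = 0.1024·Cₑ + 1.02·3.6.
Cₑ = (58.03 − 3.672) / 0.1024 = 530.7 mg/L.

531 mg/L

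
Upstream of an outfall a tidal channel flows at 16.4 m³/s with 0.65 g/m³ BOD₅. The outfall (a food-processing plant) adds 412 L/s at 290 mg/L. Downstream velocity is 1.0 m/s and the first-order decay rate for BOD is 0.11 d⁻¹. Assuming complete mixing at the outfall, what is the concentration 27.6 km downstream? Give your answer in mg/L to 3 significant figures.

412 L/s = 0.412 m³/s.
After complete mixing, C₀ = (0.412·290 + 16.4·0.65) / 16.81 = 7.741 mg/L.
Travel time t = 2.76e+04 m / 1.0 m/s = 2.76e+04 s = 0.3194 d.
C = 7.741·exp(−0.11·0.3194) = 7.741·0.9655 = 7.474 mg/L.

7.47 mg/L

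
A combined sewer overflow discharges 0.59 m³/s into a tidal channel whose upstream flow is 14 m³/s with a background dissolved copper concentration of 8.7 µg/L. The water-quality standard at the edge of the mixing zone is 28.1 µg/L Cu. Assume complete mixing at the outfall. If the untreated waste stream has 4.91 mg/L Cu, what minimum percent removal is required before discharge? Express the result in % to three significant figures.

90.1 %

8.7 µg/L = 0.0087 mg/L.
28.1 µg/L = 0.0281 mg/L.
Mass balance: 0.0281·14.59 = 0.59·Cₑ + 14·0.0087.
Cₑ = (0.41 − 0.1218) / 0.59 = 0.4884 mg/L.
Required removal = 1 − 0.4884/4.91 = 90.05 %.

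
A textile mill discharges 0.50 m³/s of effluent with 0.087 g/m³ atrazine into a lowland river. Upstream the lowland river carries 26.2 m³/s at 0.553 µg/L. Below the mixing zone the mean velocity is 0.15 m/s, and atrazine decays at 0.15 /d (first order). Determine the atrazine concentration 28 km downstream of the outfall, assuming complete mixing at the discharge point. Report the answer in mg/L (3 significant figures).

0.553 µg/L = 0.000553 mg/L.
After complete mixing, C₀ = (0.5·0.087 + 26.2·0.000553) / 26.7 = 0.002172 mg/L.
Travel time t = 2.8e+04 m / 0.15 m/s = 1.867e+05 s = 2.16 d.
C = 0.002172·exp(−0.15·2.16) = 0.002172·0.7232 = 0.001571 mg/L.

0.00157 mg/L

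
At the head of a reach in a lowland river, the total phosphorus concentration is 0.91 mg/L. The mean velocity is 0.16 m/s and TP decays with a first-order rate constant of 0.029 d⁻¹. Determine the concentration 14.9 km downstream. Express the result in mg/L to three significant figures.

0.882 mg/L

Travel time t = 14.9 km / 0.16 m/s = 1.49e+04/0.16 = 9.312e+04 s = 1.078 d.
First-order decay: C = 0.91·exp(−0.029·1.078) = 0.91·0.9692 = 0.882 mg/L.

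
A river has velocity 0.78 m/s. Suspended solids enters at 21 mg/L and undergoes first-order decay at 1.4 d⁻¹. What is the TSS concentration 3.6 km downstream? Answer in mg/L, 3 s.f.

Travel time t = 3.6 km / 0.78 m/s = 3600/0.78 = 4615 s = 0.05342 d.
First-order decay: C = 21·exp(−1.4·0.05342) = 21·0.9279 = 19.49 mg/L.

19.5 mg/L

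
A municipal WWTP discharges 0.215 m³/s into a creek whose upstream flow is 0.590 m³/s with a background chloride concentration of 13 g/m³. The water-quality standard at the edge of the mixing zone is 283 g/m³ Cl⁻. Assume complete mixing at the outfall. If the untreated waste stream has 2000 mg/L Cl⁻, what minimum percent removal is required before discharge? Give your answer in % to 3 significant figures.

Mass balance: 283·0.805 = 0.215·Cₑ + 0.59·13.
Cₑ = (227.8 − 7.67) / 0.215 = 1024 mg/L.
Required removal = 1 − 1024/2000 = 48.8 %.

48.8 %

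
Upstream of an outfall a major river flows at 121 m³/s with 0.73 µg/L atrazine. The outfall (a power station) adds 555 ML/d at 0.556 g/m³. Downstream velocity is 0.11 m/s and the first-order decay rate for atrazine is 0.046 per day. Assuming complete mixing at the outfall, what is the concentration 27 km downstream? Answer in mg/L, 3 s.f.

555 ML/d = 6.424 m³/s.
0.73 µg/L = 0.00073 mg/L.
After complete mixing, C₀ = (6.424·0.556 + 121·0.00073) / 127.4 = 0.02872 mg/L.
Travel time t = 2.7e+04 m / 0.11 m/s = 2.455e+05 s = 2.841 d.
C = 0.02872·exp(−0.046·2.841) = 0.02872·0.8775 = 0.0252 mg/L.

0.0252 mg/L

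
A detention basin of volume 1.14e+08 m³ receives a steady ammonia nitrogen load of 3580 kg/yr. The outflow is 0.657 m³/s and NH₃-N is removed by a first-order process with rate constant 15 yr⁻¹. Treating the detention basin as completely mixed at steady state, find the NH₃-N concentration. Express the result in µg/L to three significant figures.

Outflow Q = 0.657 m³/s × 3.156e+07 s/yr = 2.073e+07 m³/yr.
Steady-state CSTR mass balance: W = Q·C + k·V·C, so C = W/(Q + kV).
Q + kV = 2.073e+07 + 15·1.14e+08 = 1.731e+09 m³/yr.
C = 3580/1.731e+09 = 2.068e-06 kg/m³ = 0.002068 mg/L = 2.068 µg/L.

2.07 µg/L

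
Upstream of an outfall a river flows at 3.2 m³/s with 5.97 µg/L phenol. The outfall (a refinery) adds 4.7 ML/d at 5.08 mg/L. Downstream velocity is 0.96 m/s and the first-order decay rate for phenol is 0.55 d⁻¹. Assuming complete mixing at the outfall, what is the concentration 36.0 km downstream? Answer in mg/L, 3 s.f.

4.7 ML/d = 0.0544 m³/s.
5.97 µg/L = 0.00597 mg/L.
After complete mixing, C₀ = (0.0544·5.08 + 3.2·0.00597) / 3.254 = 0.09078 mg/L.
Travel time t = 3.6e+04 m / 0.96 m/s = 3.75e+04 s = 0.434 d.
C = 0.09078·exp(−0.55·0.434) = 0.09078·0.7876 = 0.0715 mg/L.

0.0715 mg/L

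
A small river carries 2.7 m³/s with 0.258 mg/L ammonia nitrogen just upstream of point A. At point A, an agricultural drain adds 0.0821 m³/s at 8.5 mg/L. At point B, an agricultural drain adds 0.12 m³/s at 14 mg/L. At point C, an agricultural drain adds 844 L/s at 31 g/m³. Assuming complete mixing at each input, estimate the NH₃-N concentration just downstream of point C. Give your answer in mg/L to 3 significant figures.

7.81 mg/L

After input A: C = (2.7·0.258 + 0.0821·8.5) / 2.782 = 0.5012 mg/L.
After input B: C = (2.782·0.5012 + 0.12·14) / 2.902 = 1.059 mg/L.
844 L/s = 0.844 m³/s.
After input C: C = (2.902·1.059 + 0.844·31) / 3.746 = 7.805 mg/L.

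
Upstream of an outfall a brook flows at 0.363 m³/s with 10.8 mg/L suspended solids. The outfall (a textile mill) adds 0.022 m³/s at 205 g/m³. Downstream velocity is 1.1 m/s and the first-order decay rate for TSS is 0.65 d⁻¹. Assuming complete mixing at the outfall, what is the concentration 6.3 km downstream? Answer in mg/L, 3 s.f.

21.0 mg/L

After complete mixing, C₀ = (0.022·205 + 0.363·10.8) / 0.385 = 21.9 mg/L.
Travel time t = 6300 m / 1.1 m/s = 5727 s = 0.06629 d.
C = 21.9·exp(−0.65·0.06629) = 21.9·0.9578 = 20.97 mg/L.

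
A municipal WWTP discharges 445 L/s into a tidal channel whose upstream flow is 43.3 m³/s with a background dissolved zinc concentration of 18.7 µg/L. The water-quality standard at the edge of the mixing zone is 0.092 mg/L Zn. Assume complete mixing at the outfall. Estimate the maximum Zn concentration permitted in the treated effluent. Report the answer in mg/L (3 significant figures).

445 L/s = 0.445 m³/s.
18.7 µg/L = 0.0187 mg/L.
Mass balance: 0.092·43.74 = 0.445·Cₑ + 43.3·0.0187.
Cₑ = (4.025 − 0.8097) / 0.445 = 7.224 mg/L.

7.22 mg/L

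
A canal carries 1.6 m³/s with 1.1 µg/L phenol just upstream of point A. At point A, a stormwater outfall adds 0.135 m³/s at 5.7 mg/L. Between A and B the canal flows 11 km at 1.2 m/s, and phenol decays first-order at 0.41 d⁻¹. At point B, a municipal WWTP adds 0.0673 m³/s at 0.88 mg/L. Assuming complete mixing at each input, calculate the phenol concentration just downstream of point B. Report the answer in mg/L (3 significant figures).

0.443 mg/L

1.1 µg/L = 0.0011 mg/L.
After input A: C = (1.6·0.0011 + 0.135·5.7) / 1.735 = 0.4445 mg/L.
Over the 11 km reach to input B (t = 9167 s = 0.1061 d), decay gives C = 0.4445·exp(−0.41·0.1061) = 0.4256 mg/L.
After input B: C = (1.735·0.4256 + 0.0673·0.88) / 1.802 = 0.4426 mg/L.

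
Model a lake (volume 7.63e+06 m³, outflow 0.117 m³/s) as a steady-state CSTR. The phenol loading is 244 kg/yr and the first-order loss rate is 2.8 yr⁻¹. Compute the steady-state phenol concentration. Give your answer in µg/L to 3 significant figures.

Outflow Q = 0.117 m³/s × 3.156e+07 s/yr = 3.692e+06 m³/yr.
Steady-state CSTR mass balance: W = Q·C + k·V·C, so C = W/(Q + kV).
Q + kV = 3.692e+06 + 2.8·7.63e+06 = 2.506e+07 m³/yr.
C = 244/2.506e+07 = 9.738e-06 kg/m³ = 0.009738 mg/L = 9.738 µg/L.

9.74 µg/L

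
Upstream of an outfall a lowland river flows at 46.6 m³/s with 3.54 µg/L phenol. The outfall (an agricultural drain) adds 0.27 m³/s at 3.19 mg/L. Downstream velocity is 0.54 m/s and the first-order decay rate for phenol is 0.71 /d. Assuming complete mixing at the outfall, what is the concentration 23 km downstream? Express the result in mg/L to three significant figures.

3.54 µg/L = 0.00354 mg/L.
After complete mixing, C₀ = (0.27·3.19 + 46.6·0.00354) / 46.87 = 0.0219 mg/L.
Travel time t = 2.3e+04 m / 0.54 m/s = 4.259e+04 s = 0.493 d.
C = 0.0219·exp(−0.71·0.493) = 0.0219·0.7047 = 0.01543 mg/L.

0.0154 mg/L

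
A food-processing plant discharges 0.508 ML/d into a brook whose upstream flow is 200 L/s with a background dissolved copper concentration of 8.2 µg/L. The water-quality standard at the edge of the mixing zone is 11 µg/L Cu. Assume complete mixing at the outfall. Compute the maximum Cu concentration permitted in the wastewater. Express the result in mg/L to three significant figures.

0.106 mg/L

0.508 ML/d = 0.00588 m³/s.
200 L/s = 0.2 m³/s.
8.2 µg/L = 0.0082 mg/L.
11 µg/L = 0.011 mg/L.
Mass balance: 0.011·0.2059 = 0.00588·Cₑ + 0.2·0.0082.
Cₑ = (0.002265 − 0.00164) / 0.00588 = 0.1062 mg/L.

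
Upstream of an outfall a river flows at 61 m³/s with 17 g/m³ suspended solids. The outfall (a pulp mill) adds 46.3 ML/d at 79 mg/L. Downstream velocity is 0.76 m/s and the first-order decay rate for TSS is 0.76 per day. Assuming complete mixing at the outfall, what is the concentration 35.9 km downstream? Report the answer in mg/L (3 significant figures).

46.3 ML/d = 0.5359 m³/s.
After complete mixing, C₀ = (0.5359·79 + 61·17) / 61.54 = 17.54 mg/L.
Travel time t = 3.59e+04 m / 0.76 m/s = 4.724e+04 s = 0.5467 d.
C = 17.54·exp(−0.76·0.5467) = 17.54·0.66 = 11.58 mg/L.

11.6 mg/L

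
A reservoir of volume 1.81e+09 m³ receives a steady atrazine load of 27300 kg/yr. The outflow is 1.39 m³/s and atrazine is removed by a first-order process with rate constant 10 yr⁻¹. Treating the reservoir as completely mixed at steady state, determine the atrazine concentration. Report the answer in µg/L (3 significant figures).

1.50 µg/L

Outflow Q = 1.39 m³/s × 3.156e+07 s/yr = 4.387e+07 m³/yr.
Steady-state CSTR mass balance: W = Q·C + k·V·C, so C = W/(Q + kV).
Q + kV = 4.387e+07 + 10·1.81e+09 = 1.814e+10 m³/yr.
C = 27300/1.814e+10 = 1.505e-06 kg/m³ = 0.001505 mg/L = 1.505 µg/L.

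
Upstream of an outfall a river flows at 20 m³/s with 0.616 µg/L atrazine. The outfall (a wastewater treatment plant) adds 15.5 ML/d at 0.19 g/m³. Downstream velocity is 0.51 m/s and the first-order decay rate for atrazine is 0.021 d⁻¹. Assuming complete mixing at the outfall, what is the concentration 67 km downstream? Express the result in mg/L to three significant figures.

15.5 ML/d = 0.1794 m³/s.
0.616 µg/L = 0.000616 mg/L.
After complete mixing, C₀ = (0.1794·0.19 + 20·0.000616) / 20.18 = 0.0023 mg/L.
Travel time t = 6.7e+04 m / 0.51 m/s = 1.314e+05 s = 1.521 d.
C = 0.0023·exp(−0.021·1.521) = 0.0023·0.9686 = 0.002227 mg/L.

0.00223 mg/L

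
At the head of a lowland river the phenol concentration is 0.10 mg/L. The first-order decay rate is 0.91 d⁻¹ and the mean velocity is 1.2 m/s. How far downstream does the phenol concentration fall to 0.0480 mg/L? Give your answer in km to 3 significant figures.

From C = C₀·e^(−kt), t = ln(C₀/C)/k = ln(0.10/0.0480)/0.91 = 0.734/0.91 = 0.8066 d.
Distance = v·t = 1.2 m/s × 6.969e+04 s = 8.362e+04 m = 83.62 km.

83.6 km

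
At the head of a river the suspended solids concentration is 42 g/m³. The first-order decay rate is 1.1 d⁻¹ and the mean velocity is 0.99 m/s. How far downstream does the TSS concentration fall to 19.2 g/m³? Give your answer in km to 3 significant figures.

60.9 km

From C = C₀·e^(−kt), t = ln(C₀/C)/k = ln(42/19.2)/1.1 = 0.7828/1.1 = 0.7116 d.
Distance = v·t = 0.99 m/s × 6.148e+04 s = 6.087e+04 m = 60.87 km.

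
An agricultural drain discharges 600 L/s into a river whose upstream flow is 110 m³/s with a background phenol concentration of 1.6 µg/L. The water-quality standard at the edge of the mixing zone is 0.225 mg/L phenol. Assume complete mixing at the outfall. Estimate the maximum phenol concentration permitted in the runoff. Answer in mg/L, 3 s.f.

41.2 mg/L

600 L/s = 0.6 m³/s.
1.6 µg/L = 0.0016 mg/L.
Mass balance: 0.225·110.6 = 0.6·Cₑ + 110·0.0016.
Cₑ = (24.88 − 0.176) / 0.6 = 41.18 mg/L.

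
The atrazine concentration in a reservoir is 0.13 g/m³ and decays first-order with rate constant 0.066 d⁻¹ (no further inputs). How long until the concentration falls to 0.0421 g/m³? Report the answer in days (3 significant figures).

t = ln(C₀/C)/k = ln(0.13/0.0421)/0.066 = 1.127/0.066 = 17.08 d.

17.1 d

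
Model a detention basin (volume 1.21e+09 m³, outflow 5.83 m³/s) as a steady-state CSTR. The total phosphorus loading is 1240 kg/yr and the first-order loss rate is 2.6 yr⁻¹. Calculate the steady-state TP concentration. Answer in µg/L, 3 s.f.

Outflow Q = 5.83 m³/s × 3.156e+07 s/yr = 1.84e+08 m³/yr.
Steady-state CSTR mass balance: W = Q·C + k·V·C, so C = W/(Q + kV).
Q + kV = 1.84e+08 + 2.6·1.21e+09 = 3.33e+09 m³/yr.
C = 1240/3.33e+09 = 3.724e-07 kg/m³ = 0.0003724 mg/L = 0.3724 µg/L.

0.372 µg/L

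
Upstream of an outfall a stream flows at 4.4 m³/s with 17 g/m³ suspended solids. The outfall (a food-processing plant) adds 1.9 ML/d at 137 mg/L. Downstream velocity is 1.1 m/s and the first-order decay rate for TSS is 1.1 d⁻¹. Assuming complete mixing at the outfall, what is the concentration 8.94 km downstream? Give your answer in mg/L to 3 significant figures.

15.9 mg/L

1.9 ML/d = 0.02199 m³/s.
After complete mixing, C₀ = (0.02199·137 + 4.4·17) / 4.422 = 17.6 mg/L.
Travel time t = 8940 m / 1.1 m/s = 8127 s = 0.09407 d.
C = 17.6·exp(−1.1·0.09407) = 17.6·0.9017 = 15.87 mg/L.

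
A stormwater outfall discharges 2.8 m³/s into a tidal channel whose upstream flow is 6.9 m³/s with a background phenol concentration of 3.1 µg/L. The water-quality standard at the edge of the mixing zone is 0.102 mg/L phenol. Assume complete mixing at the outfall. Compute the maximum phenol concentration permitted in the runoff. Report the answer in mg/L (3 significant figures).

0.346 mg/L

3.1 µg/L = 0.0031 mg/L.
Mass balance: 0.102·9.7 = 2.8·Cₑ + 6.9·0.0031.
Cₑ = (0.9894 − 0.02139) / 2.8 = 0.3457 mg/L.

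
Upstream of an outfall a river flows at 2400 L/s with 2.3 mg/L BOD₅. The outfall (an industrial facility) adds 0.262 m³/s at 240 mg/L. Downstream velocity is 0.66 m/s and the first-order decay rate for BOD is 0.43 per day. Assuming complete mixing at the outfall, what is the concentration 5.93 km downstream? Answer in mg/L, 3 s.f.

24.6 mg/L

2400 L/s = 2.4 m³/s.
After complete mixing, C₀ = (0.262·240 + 2.4·2.3) / 2.662 = 25.69 mg/L.
Travel time t = 5930 m / 0.66 m/s = 8985 s = 0.104 d.
C = 25.69·exp(−0.43·0.104) = 25.69·0.9563 = 24.57 mg/L.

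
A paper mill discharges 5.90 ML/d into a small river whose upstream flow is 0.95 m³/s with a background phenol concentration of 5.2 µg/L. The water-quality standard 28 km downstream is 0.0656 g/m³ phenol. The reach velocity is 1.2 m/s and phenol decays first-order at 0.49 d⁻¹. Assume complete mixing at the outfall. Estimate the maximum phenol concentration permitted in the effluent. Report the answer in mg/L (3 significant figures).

5.90 ML/d = 0.06829 m³/s.
5.2 µg/L = 0.0052 mg/L.
Travel time to the compliance point: t = 2.8e+04/1.2 = 2.333e+04 s = 0.2701 d; decay factor exp(−0.49·0.2701) = 0.8761.
So the concentration just after mixing may be at most 0.0656/0.8761 = 0.07488 mg/L.
Mass balance: 0.07488·1.018 = 0.06829·Cₑ + 0.95·0.0052.
Cₑ = (0.07625 − 0.00494) / 0.06829 = 1.044 mg/L.

1.04 mg/L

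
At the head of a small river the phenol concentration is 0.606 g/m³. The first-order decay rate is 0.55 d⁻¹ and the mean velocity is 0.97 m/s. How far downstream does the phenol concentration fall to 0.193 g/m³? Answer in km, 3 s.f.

From C = C₀·e^(−kt), t = ln(C₀/C)/k = ln(0.606/0.193)/0.55 = 1.144/0.55 = 2.08 d.
Distance = v·t = 0.97 m/s × 1.797e+05 s = 1.743e+05 m = 174.3 km.

174 km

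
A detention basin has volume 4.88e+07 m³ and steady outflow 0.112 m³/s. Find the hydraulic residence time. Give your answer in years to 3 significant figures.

13.8 yr

Q = 0.112 m³/s × 3.156e+07 s/yr = 3.534e+06 m³/yr.
Hydraulic residence time τ = V/Q = 4.88e+07/3.534e+06 = 13.81 yr.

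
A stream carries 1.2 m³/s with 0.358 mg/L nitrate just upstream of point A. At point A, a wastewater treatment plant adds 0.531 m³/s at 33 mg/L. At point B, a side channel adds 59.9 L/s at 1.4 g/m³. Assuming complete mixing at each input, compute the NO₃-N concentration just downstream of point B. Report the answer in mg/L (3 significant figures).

10.1 mg/L

After input A: C = (1.2·0.358 + 0.531·33) / 1.731 = 10.37 mg/L.
59.9 L/s = 0.0599 m³/s.
After input B: C = (1.731·10.37 + 0.0599·1.4) / 1.791 = 10.07 mg/L.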